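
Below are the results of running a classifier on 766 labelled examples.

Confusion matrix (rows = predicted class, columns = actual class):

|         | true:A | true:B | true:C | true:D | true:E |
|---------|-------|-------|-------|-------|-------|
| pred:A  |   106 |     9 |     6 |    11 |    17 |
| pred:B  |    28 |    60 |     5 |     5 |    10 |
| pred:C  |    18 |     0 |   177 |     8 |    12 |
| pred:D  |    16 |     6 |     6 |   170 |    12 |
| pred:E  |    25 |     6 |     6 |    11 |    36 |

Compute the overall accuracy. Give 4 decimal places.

0.7167

Accuracy = trace / total = (106+60+177+170+36=549) / 766 = 549/766 = 0.7167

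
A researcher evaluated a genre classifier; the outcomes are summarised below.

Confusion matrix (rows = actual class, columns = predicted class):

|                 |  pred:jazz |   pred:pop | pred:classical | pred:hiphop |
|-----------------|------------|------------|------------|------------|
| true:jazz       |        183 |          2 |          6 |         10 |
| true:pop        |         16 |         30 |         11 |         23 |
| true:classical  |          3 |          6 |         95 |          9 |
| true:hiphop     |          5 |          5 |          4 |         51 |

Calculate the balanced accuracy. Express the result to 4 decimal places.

Balanced accuracy = mean of per-class recall.
  jazz: recall = 183/201 = 0.91045
  pop: recall = 30/80 = 0.37500
  classical: recall = 95/113 = 0.84071
  hiphop: recall = 51/65 = 0.78462
Mean = (0.91045 + 0.37500 + 0.84071 + 0.78462) / 4 = 0.7277

0.7277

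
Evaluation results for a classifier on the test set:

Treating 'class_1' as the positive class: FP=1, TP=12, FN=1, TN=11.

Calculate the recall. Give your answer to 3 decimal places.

0.923

Recall = TP/(TP+FN) = 12/(12+1) = 12/13 = 0.923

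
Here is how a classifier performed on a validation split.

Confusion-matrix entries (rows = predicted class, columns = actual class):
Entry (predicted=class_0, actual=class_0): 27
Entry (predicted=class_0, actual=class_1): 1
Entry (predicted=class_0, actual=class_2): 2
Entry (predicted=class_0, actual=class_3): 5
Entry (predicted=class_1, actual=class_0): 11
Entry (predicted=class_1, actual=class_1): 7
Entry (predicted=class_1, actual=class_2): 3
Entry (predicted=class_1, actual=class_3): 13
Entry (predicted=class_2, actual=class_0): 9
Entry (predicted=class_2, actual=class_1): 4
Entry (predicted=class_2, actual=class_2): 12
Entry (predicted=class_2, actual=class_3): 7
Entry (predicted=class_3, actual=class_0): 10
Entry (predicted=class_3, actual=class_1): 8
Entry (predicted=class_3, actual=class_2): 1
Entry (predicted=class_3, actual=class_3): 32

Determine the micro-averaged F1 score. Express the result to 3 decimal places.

0.513

Micro-averaging pools counts across classes: ΣTP=78, ΣFP=74, ΣFN=74.
Micro-F1 score = 2·TP/(2·TP+FP+FN) on pooled counts = 0.513 (equals overall accuracy in single-label multiclass).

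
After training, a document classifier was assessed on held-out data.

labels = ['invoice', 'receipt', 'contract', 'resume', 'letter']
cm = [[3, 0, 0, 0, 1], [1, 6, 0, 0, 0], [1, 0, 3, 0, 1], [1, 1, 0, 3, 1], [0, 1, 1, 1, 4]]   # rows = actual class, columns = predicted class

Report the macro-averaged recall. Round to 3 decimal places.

0.656

Per-class recall (TP/(TP+FN)):
  invoice: TP=3, FN=0+0+0+1=1 → 3/4 = 0.7500
  receipt: TP=6, FN=1+0+0+0=1 → 6/7 = 0.8571
  contract: TP=3, FN=1+0+0+1=2 → 3/5 = 0.6000
  resume: TP=3, FN=1+1+0+1=3 → 3/6 = 0.5000
  letter: TP=4, FN=0+1+1+1=3 → 4/7 = 0.5714
Macro-recall = mean = (0.7500 + 0.8571 + 0.6000 + 0.5000 + 0.5714) / 5 = 0.656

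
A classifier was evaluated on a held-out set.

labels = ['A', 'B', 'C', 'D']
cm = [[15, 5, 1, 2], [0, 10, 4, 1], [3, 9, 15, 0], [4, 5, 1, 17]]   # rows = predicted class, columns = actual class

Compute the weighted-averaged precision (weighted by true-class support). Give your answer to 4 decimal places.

0.6298

Per-class precision (TP/(TP+FP)):
  A: TP=15, FP=5+1+2=8 → 15/23 = 0.65217
  B: TP=10, FP=0+4+1=5 → 10/15 = 0.66667
  C: TP=15, FP=3+9+0=12 → 15/27 = 0.55556
  D: TP=17, FP=4+5+1=10 → 17/27 = 0.62963
Weighted-precision = Σ (supportᵢ/N)·precisionᵢ with N=92: (22/92)·0.65217 + (29/92)·0.66667 + (21/92)·0.55556 + (20/92)·0.62963 = 0.6298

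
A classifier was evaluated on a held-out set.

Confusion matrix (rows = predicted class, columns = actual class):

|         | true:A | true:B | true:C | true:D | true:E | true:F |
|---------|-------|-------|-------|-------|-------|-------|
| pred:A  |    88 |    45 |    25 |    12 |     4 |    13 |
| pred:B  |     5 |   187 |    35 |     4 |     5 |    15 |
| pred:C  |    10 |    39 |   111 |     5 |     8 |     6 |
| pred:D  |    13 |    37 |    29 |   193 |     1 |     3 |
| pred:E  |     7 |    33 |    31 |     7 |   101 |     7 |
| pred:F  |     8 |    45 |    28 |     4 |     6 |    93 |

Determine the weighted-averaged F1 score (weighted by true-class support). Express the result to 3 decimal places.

Per-class F1 score (2·TP/(2·TP+FP+FN)):
  A: TP=88, FP=45+25+12+4+13=99, FN=5+10+13+7+8=43 → 176/318 = 0.5535
  B: TP=187, FP=5+35+4+5+15=64, FN=45+39+37+33+45=199 → 374/637 = 0.5871
  C: TP=111, FP=10+39+5+8+6=68, FN=25+35+29+31+28=148 → 222/438 = 0.5068
  D: TP=193, FP=13+37+29+1+3=83, FN=12+4+5+7+4=32 → 386/501 = 0.7705
  E: TP=101, FP=7+33+31+7+7=85, FN=4+5+8+1+6=24 → 202/311 = 0.6495
  F: TP=93, FP=8+45+28+4+6=91, FN=13+15+6+3+7=44 → 186/321 = 0.5794
Weighted-F1 score = Σ (supportᵢ/N)·F1 scoreᵢ with N=1263: (131/1263)·0.5535 + (386/1263)·0.5871 + (259/1263)·0.5068 + (225/1263)·0.7705 + (125/1263)·0.6495 + (137/1263)·0.5794 = 0.605

0.605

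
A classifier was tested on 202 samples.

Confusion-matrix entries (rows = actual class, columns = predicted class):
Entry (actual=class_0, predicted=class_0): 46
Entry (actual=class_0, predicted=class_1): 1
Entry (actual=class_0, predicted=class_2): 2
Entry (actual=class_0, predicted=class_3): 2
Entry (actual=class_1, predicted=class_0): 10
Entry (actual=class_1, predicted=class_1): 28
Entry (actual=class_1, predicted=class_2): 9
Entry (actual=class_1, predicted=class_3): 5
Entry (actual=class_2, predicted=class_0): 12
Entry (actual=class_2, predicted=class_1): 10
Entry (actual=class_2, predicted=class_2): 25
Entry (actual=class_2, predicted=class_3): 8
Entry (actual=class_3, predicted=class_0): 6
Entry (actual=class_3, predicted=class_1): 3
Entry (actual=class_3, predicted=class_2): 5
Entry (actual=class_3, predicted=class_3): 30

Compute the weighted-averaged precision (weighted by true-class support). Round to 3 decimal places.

Per-class precision (TP/(TP+FP)):
  class_0: TP=46, FP=10+12+6=28 → 46/74 = 0.6216
  class_1: TP=28, FP=1+10+3=14 → 28/42 = 0.6667
  class_2: TP=25, FP=2+9+5=16 → 25/41 = 0.6098
  class_3: TP=30, FP=2+5+8=15 → 30/45 = 0.6667
Weighted-precision = Σ (supportᵢ/N)·precisionᵢ with N=202: (51/202)·0.6216 + (52/202)·0.6667 + (55/202)·0.6098 + (44/202)·0.6667 = 0.640

0.640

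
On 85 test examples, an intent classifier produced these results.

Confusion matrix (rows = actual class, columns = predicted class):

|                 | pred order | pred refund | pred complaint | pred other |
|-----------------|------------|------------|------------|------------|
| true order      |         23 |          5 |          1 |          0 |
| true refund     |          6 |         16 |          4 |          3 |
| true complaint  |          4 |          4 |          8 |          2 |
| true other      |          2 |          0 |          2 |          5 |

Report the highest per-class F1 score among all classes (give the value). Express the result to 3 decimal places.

0.719

Per-class F1 score (2·TP/(2·TP+FP+FN)):
  order: TP=23, FP=6+4+2=12, FN=5+1+0=6 → 46/64 = 0.7188
  refund: TP=16, FP=5+4+0=9, FN=6+4+3=13 → 32/54 = 0.5926
  complaint: TP=8, FP=1+4+2=7, FN=4+4+2=10 → 16/33 = 0.4848
  other: TP=5, FP=0+3+2=5, FN=2+0+2=4 → 10/19 = 0.5263
Highest is class 'order' with F1 score = 0.719.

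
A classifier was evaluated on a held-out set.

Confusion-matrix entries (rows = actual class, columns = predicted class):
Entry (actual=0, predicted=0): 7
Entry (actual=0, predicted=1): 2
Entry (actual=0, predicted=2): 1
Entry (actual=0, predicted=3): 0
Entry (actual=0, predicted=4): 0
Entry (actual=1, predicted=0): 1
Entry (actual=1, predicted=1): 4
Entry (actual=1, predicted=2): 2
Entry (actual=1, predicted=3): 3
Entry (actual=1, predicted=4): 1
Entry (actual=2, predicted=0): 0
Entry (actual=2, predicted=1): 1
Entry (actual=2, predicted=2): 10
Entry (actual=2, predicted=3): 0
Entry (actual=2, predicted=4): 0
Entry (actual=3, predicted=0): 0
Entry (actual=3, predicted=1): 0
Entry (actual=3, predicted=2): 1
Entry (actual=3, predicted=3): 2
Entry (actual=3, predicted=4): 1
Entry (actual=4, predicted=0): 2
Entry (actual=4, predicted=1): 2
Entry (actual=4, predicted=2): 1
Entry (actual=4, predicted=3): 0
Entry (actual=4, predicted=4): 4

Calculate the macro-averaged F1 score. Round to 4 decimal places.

0.5694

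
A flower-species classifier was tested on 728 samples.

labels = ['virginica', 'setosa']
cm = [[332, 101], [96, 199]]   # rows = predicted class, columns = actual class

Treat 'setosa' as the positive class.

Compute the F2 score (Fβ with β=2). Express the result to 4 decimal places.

0.6656

Fβ = (1+β²)·TP / ((1+β²)·TP + β²·FN + FP), with β²=4
= 5·199 / (5·199 + 4·101 + 96) = 0.6656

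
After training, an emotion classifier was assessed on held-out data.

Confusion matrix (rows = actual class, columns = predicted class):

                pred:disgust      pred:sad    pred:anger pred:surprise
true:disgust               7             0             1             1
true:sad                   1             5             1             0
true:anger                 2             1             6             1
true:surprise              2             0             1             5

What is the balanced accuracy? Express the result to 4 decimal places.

Balanced accuracy = mean of per-class recall.
  disgust: recall = 7/9 = 0.77778
  sad: recall = 5/7 = 0.71429
  anger: recall = 6/10 = 0.60000
  surprise: recall = 5/8 = 0.62500
Mean = (0.77778 + 0.71429 + 0.60000 + 0.62500) / 4 = 0.6793

0.6793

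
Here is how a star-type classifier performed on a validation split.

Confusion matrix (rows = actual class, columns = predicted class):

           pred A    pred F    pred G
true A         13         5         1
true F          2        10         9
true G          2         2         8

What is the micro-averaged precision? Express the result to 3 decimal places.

Micro-averaging pools counts across classes: ΣTP=31, ΣFP=21, ΣFN=21.
Micro-precision = TP/(TP+FP) on pooled counts = 0.596 (equals overall accuracy in single-label multiclass).

0.596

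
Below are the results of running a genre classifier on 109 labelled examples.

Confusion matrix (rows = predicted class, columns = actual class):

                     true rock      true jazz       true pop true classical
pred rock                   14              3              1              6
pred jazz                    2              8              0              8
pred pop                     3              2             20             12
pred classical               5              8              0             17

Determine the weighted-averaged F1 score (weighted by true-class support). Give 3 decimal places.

Per-class F1 score (2·TP/(2·TP+FP+FN)):
  rock: TP=14, FP=3+1+6=10, FN=2+3+5=10 → 28/48 = 0.5833
  jazz: TP=8, FP=2+0+8=10, FN=3+2+8=13 → 16/39 = 0.4103
  pop: TP=20, FP=3+2+12=17, FN=1+0+0=1 → 40/58 = 0.6897
  classical: TP=17, FP=5+8+0=13, FN=6+8+12=26 → 34/73 = 0.4658
Weighted-F1 score = Σ (supportᵢ/N)·F1 scoreᵢ with N=109: (24/109)·0.5833 + (21/109)·0.4103 + (21/109)·0.6897 + (43/109)·0.4658 = 0.524

0.524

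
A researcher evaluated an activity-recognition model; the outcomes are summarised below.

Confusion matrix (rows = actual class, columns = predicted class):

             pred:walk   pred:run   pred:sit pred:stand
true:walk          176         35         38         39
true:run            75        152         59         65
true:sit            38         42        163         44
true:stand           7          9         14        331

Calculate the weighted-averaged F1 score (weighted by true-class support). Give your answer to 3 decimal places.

0.626

Per-class F1 score (2·TP/(2·TP+FP+FN)):
  walk: TP=176, FP=75+38+7=120, FN=35+38+39=112 → 352/584 = 0.6027
  run: TP=152, FP=35+42+9=86, FN=75+59+65=199 → 304/589 = 0.5161
  sit: TP=163, FP=38+59+14=111, FN=38+42+44=124 → 326/561 = 0.5811
  stand: TP=331, FP=39+65+44=148, FN=7+9+14=30 → 662/840 = 0.7881
Weighted-F1 score = Σ (supportᵢ/N)·F1 scoreᵢ with N=1287: (288/1287)·0.6027 + (351/1287)·0.5161 + (287/1287)·0.5811 + (361/1287)·0.7881 = 0.626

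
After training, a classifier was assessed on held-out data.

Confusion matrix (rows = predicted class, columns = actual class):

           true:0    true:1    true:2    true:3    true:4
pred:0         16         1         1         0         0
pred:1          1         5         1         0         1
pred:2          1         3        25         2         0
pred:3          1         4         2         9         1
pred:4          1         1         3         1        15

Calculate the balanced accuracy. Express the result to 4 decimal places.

0.7141

Balanced accuracy = mean of per-class recall.
  0: recall = 16/20 = 0.80000
  1: recall = 5/14 = 0.35714
  2: recall = 25/32 = 0.78125
  3: recall = 9/12 = 0.75000
  4: recall = 15/17 = 0.88235
Mean = (0.80000 + 0.35714 + 0.78125 + 0.75000 + 0.88235) / 5 = 0.7141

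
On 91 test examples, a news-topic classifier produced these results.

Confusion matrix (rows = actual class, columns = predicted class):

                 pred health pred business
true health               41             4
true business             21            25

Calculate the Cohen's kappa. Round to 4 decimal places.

Observed agreement pₒ = trace/N = 66/91 = 0.72527
Expected agreement pₑ = Σ (rowᵢ·colᵢ)/N² = (45·62 + 46·29)/91² = 0.49801
κ = (pₒ − pₑ)/(1 − pₑ) = (0.72527 − 0.49801)/(1 − 0.49801) = 0.4527

0.4527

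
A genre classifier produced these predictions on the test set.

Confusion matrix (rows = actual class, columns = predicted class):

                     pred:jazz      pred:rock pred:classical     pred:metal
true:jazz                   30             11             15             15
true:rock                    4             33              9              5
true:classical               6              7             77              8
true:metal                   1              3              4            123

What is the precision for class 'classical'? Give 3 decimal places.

precision = TP/(TP+FP).
classical: TP=77, FP=15+9+4=28 → 77/105 = 0.7333

0.733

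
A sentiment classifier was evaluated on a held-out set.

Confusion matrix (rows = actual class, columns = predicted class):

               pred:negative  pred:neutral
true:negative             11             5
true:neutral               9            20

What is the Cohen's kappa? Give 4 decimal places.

0.3571

Observed agreement pₒ = trace/N = 31/45 = 0.68889
Expected agreement pₑ = Σ (rowᵢ·colᵢ)/N² = (16·20 + 29·25)/45² = 0.51605
κ = (pₒ − pₑ)/(1 − pₑ) = (0.68889 − 0.51605)/(1 − 0.51605) = 0.3571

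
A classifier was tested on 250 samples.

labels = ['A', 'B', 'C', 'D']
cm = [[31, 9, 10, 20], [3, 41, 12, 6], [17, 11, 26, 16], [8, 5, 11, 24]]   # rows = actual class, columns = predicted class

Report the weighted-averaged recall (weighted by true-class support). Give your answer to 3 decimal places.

0.488

Per-class recall (TP/(TP+FN)):
  A: TP=31, FN=9+10+20=39 → 31/70 = 0.4429
  B: TP=41, FN=3+12+6=21 → 41/62 = 0.6613
  C: TP=26, FN=17+11+16=44 → 26/70 = 0.3714
  D: TP=24, FN=8+5+11=24 → 24/48 = 0.5000
Weighted-recall = Σ (supportᵢ/N)·recallᵢ with N=250: (70/250)·0.4429 + (62/250)·0.6613 + (70/250)·0.3714 + (48/250)·0.5000 = 0.488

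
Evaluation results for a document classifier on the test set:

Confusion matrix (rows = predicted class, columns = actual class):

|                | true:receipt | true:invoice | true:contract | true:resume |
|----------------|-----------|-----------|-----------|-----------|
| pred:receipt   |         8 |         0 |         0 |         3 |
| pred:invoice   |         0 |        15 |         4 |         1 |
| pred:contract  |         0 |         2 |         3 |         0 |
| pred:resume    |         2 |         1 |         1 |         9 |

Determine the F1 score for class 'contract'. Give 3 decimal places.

F1 score = 2·TP/(2·TP+FP+FN).
contract: TP=3, FP=0+2+0=2, FN=0+4+1=5 → 6/13 = 0.4615

0.462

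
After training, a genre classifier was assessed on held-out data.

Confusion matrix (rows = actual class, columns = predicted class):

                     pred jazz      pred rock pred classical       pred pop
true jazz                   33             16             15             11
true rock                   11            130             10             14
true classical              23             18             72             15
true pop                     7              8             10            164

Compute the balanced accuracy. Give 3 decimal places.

0.665

Balanced accuracy = mean of per-class recall.
  jazz: recall = 33/75 = 0.4400
  rock: recall = 130/165 = 0.7879
  classical: recall = 72/128 = 0.5625
  pop: recall = 164/189 = 0.8677
Mean = (0.4400 + 0.7879 + 0.5625 + 0.8677) / 4 = 0.665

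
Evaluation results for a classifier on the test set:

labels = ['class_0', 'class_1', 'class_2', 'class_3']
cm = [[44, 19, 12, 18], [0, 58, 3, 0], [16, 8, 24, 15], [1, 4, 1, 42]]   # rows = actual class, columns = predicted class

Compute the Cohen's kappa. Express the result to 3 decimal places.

Observed agreement pₒ = trace/N = 168/265 = 0.6340
Expected agreement pₑ = Σ (rowᵢ·colᵢ)/N² = (93·61 + 61·89 + 63·40 + 48·75)/265² = 0.2452
κ = (pₒ − pₑ)/(1 − pₑ) = (0.6340 − 0.2452)/(1 − 0.2452) = 0.515

0.515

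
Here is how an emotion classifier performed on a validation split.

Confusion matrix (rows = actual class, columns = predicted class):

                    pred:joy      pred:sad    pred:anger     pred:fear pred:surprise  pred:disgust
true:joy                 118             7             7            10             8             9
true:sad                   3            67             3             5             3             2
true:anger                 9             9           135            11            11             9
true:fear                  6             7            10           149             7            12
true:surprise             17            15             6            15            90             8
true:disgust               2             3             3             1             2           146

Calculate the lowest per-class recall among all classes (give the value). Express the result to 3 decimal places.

Per-class recall (TP/(TP+FN)):
  joy: TP=118, FN=7+7+10+8+9=41 → 118/159 = 0.7421
  sad: TP=67, FN=3+3+5+3+2=16 → 67/83 = 0.8072
  anger: TP=135, FN=9+9+11+11+9=49 → 135/184 = 0.7337
  fear: TP=149, FN=6+7+10+7+12=42 → 149/191 = 0.7801
  surprise: TP=90, FN=17+15+6+15+8=61 → 90/151 = 0.5960
  disgust: TP=146, FN=2+3+3+1+2=11 → 146/157 = 0.9299
Lowest is class 'surprise' with recall = 0.596.

0.596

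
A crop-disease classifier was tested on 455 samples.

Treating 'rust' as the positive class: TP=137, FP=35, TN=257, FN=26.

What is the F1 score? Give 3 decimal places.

Precision = TP/(TP+FP) = 137/172 = 0.7965
Recall = TP/(TP+FN) = 137/163 = 0.8405
F1 = 2·TP/(2·TP+FP+FN) = 274/335 = 0.818

0.818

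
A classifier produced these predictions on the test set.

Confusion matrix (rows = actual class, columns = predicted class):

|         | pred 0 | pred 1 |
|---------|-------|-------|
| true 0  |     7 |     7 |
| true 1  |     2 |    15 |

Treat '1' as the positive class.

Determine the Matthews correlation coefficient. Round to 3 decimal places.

MCC = (TP·TN − FP·FN) / √((TP+FP)(TP+FN)(TN+FP)(TN+FN))
Numerator = 15·7 − 7·2 = 91
Denominator = √(22·17·14·9) = √47124 = 217.0806
MCC = 91 / 217.0806 = 0.419

0.419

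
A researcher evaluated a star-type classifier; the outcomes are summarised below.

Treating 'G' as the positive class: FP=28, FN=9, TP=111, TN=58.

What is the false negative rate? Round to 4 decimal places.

FNR = FN/(FN+TP) = 9/(9+111) = 0.0750

0.0750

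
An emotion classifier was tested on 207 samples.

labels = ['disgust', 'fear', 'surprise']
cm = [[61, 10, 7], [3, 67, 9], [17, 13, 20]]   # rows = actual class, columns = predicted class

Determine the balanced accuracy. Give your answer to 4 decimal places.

0.6767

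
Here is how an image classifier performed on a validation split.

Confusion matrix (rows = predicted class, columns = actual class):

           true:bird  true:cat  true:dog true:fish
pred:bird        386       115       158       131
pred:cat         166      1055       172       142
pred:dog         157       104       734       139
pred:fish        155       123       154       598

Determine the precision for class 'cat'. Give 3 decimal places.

0.687

Take TP from the diagonal, FP from the rest of the 'cat' prediction marginal, FN from the rest of the 'cat' actual marginal.
precision = TP/(TP+FP).
cat: TP=1055, FP=166+172+142=480 → 1055/1535 = 0.6873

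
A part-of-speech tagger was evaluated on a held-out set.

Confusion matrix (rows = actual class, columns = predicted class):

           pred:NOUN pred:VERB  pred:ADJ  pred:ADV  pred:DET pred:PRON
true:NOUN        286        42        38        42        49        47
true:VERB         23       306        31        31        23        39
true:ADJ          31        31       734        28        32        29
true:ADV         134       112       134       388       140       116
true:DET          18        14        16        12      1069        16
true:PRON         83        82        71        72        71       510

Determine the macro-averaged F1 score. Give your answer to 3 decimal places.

0.640

Per-class F1 score (2·TP/(2·TP+FP+FN)):
  NOUN: TP=286, FP=23+31+134+18+83=289, FN=42+38+42+49+47=218 → 572/1079 = 0.5301
  VERB: TP=306, FP=42+31+112+14+82=281, FN=23+31+31+23+39=147 → 612/1040 = 0.5885
  ADJ: TP=734, FP=38+31+134+16+71=290, FN=31+31+28+32+29=151 → 1468/1909 = 0.7690
  ADV: TP=388, FP=42+31+28+12+72=185, FN=134+112+134+140+116=636 → 776/1597 = 0.4859
  DET: TP=1069, FP=49+23+32+140+71=315, FN=18+14+16+12+16=76 → 2138/2529 = 0.8454
  PRON: TP=510, FP=47+39+29+116+16=247, FN=83+82+71+72+71=379 → 1020/1646 = 0.6197
Macro-F1 score = mean = (0.5301 + 0.5885 + 0.7690 + 0.4859 + 0.8454 + 0.6197) / 6 = 0.640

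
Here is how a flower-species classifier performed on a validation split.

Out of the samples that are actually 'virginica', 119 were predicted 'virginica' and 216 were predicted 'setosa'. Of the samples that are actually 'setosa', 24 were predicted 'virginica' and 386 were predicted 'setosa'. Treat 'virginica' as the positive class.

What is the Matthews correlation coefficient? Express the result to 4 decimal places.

MCC = (TP·TN − FP·FN) / √((TP+FP)(TP+FN)(TN+FP)(TN+FN))
Numerator = 119·386 − 24·216 = 40750
Denominator = √(143·335·410·602) = √11823912100 = 108737.8136
MCC = 40750 / 108737.8136 = 0.3748

0.3748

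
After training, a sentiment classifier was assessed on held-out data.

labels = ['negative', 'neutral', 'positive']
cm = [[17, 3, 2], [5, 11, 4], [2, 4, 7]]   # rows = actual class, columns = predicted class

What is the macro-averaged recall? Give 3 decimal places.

Per-class recall (TP/(TP+FN)):
  negative: TP=17, FN=3+2=5 → 17/22 = 0.7727
  neutral: TP=11, FN=5+4=9 → 11/20 = 0.5500
  positive: TP=7, FN=2+4=6 → 7/13 = 0.5385
Macro-recall = mean = (0.7727 + 0.5500 + 0.5385) / 3 = 0.620

0.620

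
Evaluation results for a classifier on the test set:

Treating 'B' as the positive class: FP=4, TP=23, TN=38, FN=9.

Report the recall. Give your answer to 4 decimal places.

0.7188

Recall = TP/(TP+FN) = 23/(23+9) = 23/32 = 0.7188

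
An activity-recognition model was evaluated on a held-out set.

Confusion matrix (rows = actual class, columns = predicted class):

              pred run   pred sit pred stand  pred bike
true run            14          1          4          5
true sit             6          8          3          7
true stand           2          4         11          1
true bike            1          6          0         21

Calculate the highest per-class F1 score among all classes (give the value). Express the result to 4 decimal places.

Per-class F1 score (2·TP/(2·TP+FP+FN)):
  run: TP=14, FP=6+2+1=9, FN=1+4+5=10 → 28/47 = 0.59574
  sit: TP=8, FP=1+4+6=11, FN=6+3+7=16 → 16/43 = 0.37209
  stand: TP=11, FP=4+3+0=7, FN=2+4+1=7 → 22/36 = 0.61111
  bike: TP=21, FP=5+7+1=13, FN=1+6+0=7 → 42/62 = 0.67742
Highest is class 'bike' with F1 score = 0.6774.

0.6774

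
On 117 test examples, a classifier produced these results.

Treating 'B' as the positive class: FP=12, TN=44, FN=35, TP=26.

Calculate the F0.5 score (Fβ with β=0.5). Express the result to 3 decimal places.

Fβ = (1+β²)·TP / ((1+β²)·TP + β²·FN + FP), with β²=1/4
= 1.25·26 / (1.25·26 + 0.25·35 + 12) = 0.610

0.610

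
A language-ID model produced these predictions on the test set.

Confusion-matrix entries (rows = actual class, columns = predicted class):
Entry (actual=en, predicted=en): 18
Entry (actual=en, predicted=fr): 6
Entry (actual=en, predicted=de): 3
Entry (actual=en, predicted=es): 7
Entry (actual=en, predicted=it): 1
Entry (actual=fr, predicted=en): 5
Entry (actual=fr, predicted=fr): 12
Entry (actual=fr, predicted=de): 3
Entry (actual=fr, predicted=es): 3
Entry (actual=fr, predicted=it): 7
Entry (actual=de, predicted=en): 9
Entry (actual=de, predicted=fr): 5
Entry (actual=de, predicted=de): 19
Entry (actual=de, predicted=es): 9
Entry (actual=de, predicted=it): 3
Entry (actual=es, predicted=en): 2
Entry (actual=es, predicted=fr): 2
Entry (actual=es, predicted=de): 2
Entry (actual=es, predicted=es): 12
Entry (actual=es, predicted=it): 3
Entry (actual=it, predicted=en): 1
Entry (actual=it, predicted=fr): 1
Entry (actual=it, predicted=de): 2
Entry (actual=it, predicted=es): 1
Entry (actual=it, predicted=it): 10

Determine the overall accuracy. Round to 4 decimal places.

0.4863

Accuracy = trace / total = (18+12+19+12+10=71) / 146 = 71/146 = 0.4863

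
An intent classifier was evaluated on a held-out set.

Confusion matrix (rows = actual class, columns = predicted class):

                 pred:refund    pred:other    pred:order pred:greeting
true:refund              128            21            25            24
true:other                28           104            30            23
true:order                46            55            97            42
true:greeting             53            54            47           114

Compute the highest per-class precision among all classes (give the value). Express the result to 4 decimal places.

Per-class precision (TP/(TP+FP)):
  refund: TP=128, FP=28+46+53=127 → 128/255 = 0.50196
  other: TP=104, FP=21+55+54=130 → 104/234 = 0.44444
  order: TP=97, FP=25+30+47=102 → 97/199 = 0.48744
  greeting: TP=114, FP=24+23+42=89 → 114/203 = 0.56158
Highest is class 'greeting' with precision = 0.5616.

0.5616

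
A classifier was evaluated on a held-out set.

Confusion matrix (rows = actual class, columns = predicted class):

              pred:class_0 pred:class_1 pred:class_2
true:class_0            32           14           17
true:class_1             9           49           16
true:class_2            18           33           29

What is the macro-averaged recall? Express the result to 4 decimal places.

0.5109

Per-class recall (TP/(TP+FN)):
  class_0: TP=32, FN=14+17=31 → 32/63 = 0.50794
  class_1: TP=49, FN=9+16=25 → 49/74 = 0.66216
  class_2: TP=29, FN=18+33=51 → 29/80 = 0.36250
Macro-recall = mean = (0.50794 + 0.66216 + 0.36250) / 3 = 0.5109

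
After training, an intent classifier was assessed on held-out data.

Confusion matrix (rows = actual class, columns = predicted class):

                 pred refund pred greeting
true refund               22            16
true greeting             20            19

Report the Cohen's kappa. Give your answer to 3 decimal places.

0.066

Observed agreement pₒ = trace/N = 41/77 = 0.5325
Expected agreement pₑ = Σ (rowᵢ·colᵢ)/N² = (38·42 + 39·35)/77² = 0.4994
κ = (pₒ − pₑ)/(1 − pₑ) = (0.5325 − 0.4994)/(1 − 0.4994) = 0.066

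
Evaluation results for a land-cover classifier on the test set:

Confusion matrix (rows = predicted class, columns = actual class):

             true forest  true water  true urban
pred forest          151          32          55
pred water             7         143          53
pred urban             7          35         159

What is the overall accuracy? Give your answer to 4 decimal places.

Accuracy = trace / total = (151+143+159=453) / 642 = 453/642 = 0.7056

0.7056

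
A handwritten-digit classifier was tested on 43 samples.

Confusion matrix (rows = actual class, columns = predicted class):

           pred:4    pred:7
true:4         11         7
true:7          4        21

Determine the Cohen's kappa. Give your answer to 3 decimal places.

0.462

Observed agreement pₒ = trace/N = 32/43 = 0.7442
Expected agreement pₑ = Σ (rowᵢ·colᵢ)/N² = (18·15 + 25·28)/43² = 0.5246
κ = (pₒ − pₑ)/(1 − pₑ) = (0.7442 − 0.5246)/(1 − 0.5246) = 0.462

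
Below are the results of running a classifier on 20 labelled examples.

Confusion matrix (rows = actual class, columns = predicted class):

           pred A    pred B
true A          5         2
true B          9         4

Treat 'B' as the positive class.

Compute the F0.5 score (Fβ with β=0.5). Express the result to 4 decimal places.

Fβ = (1+β²)·TP / ((1+β²)·TP + β²·FN + FP), with β²=1/4
= 1.25·4 / (1.25·4 + 0.25·9 + 2) = 0.5405

0.5405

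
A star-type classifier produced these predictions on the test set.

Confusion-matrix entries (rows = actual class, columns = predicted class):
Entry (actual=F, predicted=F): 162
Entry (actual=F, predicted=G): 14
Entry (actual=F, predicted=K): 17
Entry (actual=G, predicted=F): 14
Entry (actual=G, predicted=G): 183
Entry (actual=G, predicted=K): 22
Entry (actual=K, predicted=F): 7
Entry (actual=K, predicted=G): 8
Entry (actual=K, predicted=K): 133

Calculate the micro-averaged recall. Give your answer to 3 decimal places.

Micro-averaging pools counts across classes: ΣTP=478, ΣFP=82, ΣFN=82.
Micro-recall = TP/(TP+FN) on pooled counts = 0.854 (equals overall accuracy in single-label multiclass).

0.854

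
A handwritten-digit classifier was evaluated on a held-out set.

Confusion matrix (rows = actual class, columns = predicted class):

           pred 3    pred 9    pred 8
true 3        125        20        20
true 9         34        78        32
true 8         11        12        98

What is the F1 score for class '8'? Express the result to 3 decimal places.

0.723

One-vs-rest for '8': TP = diagonal; FP = other classes predicted '8'; FN = '8' predicted as other.
F1 score = 2·TP/(2·TP+FP+FN).
8: TP=98, FP=20+32=52, FN=11+12=23 → 196/271 = 0.7232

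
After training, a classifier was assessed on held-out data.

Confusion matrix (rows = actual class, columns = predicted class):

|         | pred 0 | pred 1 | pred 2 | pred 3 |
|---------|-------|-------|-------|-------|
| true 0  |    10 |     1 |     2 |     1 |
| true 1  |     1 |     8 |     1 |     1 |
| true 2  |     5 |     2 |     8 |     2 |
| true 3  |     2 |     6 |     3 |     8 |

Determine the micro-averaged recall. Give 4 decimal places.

0.5574

Micro-averaging pools counts across classes: ΣTP=34, ΣFP=27, ΣFN=27.
Micro-recall = TP/(TP+FN) on pooled counts = 0.5574 (equals overall accuracy in single-label multiclass).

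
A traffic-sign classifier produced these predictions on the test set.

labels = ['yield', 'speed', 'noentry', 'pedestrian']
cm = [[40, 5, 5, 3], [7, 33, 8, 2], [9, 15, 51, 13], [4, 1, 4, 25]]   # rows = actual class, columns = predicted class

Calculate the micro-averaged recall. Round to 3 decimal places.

0.662

Micro-averaging pools counts across classes: ΣTP=149, ΣFP=76, ΣFN=76.
Micro-recall = TP/(TP+FN) on pooled counts = 0.662 (equals overall accuracy in single-label multiclass).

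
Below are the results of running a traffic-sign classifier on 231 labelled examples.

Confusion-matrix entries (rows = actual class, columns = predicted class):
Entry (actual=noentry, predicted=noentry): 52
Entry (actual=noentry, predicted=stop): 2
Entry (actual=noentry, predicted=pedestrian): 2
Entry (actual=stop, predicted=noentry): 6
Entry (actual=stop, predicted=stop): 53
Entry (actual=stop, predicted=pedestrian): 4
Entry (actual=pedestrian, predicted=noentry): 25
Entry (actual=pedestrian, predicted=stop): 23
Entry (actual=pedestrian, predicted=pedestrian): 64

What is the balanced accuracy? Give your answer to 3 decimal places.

0.780

Balanced accuracy = mean of per-class recall.
  noentry: recall = 52/56 = 0.9286
  stop: recall = 53/63 = 0.8413
  pedestrian: recall = 64/112 = 0.5714
Mean = (0.9286 + 0.8413 + 0.5714) / 3 = 0.780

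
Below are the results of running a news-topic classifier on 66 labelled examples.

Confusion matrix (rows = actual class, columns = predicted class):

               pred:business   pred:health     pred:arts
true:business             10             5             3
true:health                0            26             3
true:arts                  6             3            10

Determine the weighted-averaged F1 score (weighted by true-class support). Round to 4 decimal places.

Per-class F1 score (2·TP/(2·TP+FP+FN)):
  business: TP=10, FP=0+6=6, FN=5+3=8 → 20/34 = 0.58824
  health: TP=26, FP=5+3=8, FN=0+3=3 → 52/63 = 0.82540
  arts: TP=10, FP=3+3=6, FN=6+3=9 → 20/35 = 0.57143
Weighted-F1 score = Σ (supportᵢ/N)·F1 scoreᵢ with N=66: (18/66)·0.58824 + (29/66)·0.82540 + (19/66)·0.57143 = 0.6876

0.6876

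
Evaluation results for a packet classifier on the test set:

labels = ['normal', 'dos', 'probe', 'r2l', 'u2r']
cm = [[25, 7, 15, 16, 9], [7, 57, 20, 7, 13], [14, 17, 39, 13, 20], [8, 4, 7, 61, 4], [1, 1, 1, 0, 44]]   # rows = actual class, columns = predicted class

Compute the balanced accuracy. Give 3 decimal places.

0.587

Balanced accuracy = mean of per-class recall.
  normal: recall = 25/72 = 0.3472
  dos: recall = 57/104 = 0.5481
  probe: recall = 39/103 = 0.3786
  r2l: recall = 61/84 = 0.7262
  u2r: recall = 44/47 = 0.9362
Mean = (0.3472 + 0.5481 + 0.3786 + 0.7262 + 0.9362) / 5 = 0.587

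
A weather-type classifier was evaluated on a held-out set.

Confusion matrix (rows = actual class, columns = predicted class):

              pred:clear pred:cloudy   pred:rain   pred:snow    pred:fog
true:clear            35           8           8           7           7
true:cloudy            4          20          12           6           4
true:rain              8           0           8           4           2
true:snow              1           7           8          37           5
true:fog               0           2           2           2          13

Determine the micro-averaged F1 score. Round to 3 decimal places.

0.538

Micro-averaging pools counts across classes: ΣTP=113, ΣFP=97, ΣFN=97.
Micro-F1 score = 2·TP/(2·TP+FP+FN) on pooled counts = 0.538 (equals overall accuracy in single-label multiclass).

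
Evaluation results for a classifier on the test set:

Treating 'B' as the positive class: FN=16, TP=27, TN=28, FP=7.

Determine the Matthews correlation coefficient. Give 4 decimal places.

MCC = (TP·TN − FP·FN) / √((TP+FP)(TP+FN)(TN+FP)(TN+FN))
Numerator = 27·28 − 7·16 = 644
Denominator = √(34·43·35·44) = √2251480 = 1500.4933
MCC = 644 / 1500.4933 = 0.4292

0.4292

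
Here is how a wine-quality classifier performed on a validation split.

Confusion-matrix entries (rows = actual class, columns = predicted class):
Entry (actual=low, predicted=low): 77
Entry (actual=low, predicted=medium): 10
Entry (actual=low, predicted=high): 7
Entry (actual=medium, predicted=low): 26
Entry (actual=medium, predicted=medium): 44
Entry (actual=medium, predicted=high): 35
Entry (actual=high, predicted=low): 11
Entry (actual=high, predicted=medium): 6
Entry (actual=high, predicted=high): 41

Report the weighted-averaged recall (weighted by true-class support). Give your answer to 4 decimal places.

0.6304

Per-class recall (TP/(TP+FN)):
  low: TP=77, FN=10+7=17 → 77/94 = 0.81915
  medium: TP=44, FN=26+35=61 → 44/105 = 0.41905
  high: TP=41, FN=11+6=17 → 41/58 = 0.70690
Weighted-recall = Σ (supportᵢ/N)·recallᵢ with N=257: (94/257)·0.81915 + (105/257)·0.41905 + (58/257)·0.70690 = 0.6304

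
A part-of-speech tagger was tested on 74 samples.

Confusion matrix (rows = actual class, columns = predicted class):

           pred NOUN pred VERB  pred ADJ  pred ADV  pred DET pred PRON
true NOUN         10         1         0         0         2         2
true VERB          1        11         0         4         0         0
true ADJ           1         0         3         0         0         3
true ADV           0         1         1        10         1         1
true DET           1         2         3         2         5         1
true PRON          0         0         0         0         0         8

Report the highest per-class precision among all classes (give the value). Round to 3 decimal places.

Per-class precision (TP/(TP+FP)):
  NOUN: TP=10, FP=1+1+0+1+0=3 → 10/13 = 0.7692
  VERB: TP=11, FP=1+0+1+2+0=4 → 11/15 = 0.7333
  ADJ: TP=3, FP=0+0+1+3+0=4 → 3/7 = 0.4286
  ADV: TP=10, FP=0+4+0+2+0=6 → 10/16 = 0.6250
  DET: TP=5, FP=2+0+0+1+0=3 → 5/8 = 0.6250
  PRON: TP=8, FP=2+0+3+1+1=7 → 8/15 = 0.5333
Highest is class 'NOUN' with precision = 0.769.

0.769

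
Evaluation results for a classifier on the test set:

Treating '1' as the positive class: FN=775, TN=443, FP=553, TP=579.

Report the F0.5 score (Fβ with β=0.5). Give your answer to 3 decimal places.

0.492

Fβ = (1+β²)·TP / ((1+β²)·TP + β²·FN + FP), with β²=1/4
= 1.25·579 / (1.25·579 + 0.25·775 + 553) = 0.492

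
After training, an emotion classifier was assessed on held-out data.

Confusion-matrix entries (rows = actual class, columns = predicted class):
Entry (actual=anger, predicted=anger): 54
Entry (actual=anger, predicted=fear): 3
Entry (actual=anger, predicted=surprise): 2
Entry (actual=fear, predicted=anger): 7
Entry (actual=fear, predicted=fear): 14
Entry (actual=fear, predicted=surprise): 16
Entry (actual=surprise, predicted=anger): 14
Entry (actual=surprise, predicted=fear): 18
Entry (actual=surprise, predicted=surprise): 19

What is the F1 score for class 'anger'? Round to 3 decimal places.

Take TP from the diagonal, FP from the rest of the 'anger' prediction marginal, FN from the rest of the 'anger' actual marginal.
F1 score = 2·TP/(2·TP+FP+FN).
anger: TP=54, FP=7+14=21, FN=3+2=5 → 108/134 = 0.8060

0.806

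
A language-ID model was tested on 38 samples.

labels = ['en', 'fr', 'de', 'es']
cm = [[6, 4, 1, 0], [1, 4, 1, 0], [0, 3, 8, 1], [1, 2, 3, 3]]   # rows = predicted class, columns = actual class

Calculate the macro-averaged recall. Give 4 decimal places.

0.6058

Per-class recall (TP/(TP+FN)):
  en: TP=6, FN=1+0+1=2 → 6/8 = 0.75000
  fr: TP=4, FN=4+3+2=9 → 4/13 = 0.30769
  de: TP=8, FN=1+1+3=5 → 8/13 = 0.61538
  es: TP=3, FN=0+0+1=1 → 3/4 = 0.75000
Macro-recall = mean = (0.75000 + 0.30769 + 0.61538 + 0.75000) / 4 = 0.6058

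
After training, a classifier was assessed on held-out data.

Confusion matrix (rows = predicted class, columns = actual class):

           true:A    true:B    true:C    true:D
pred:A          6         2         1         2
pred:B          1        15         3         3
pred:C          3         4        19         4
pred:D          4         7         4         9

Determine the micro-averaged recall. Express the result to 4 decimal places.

Micro-averaging pools counts across classes: ΣTP=49, ΣFP=38, ΣFN=38.
Micro-recall = TP/(TP+FN) on pooled counts = 0.5632 (equals overall accuracy in single-label multiclass).

0.5632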